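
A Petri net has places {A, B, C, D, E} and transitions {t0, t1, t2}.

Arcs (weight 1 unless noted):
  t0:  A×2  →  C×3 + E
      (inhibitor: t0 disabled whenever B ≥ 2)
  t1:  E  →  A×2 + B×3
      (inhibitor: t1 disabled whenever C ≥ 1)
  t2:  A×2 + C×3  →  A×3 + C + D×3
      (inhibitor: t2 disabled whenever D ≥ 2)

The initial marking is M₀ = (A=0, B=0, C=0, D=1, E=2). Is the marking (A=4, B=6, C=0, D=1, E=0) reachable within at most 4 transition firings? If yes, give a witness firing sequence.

YES — reachable via ⟨t1, t1⟩ (2 firings)

step 1: fire t1:  (A=0, B=0, C=0, D=1, E=2) → (A=2, B=3, C=0, D=1, E=1)
step 2: fire t1:  (A=2, B=3, C=0, D=1, E=1) → (A=4, B=6, C=0, D=1, E=0)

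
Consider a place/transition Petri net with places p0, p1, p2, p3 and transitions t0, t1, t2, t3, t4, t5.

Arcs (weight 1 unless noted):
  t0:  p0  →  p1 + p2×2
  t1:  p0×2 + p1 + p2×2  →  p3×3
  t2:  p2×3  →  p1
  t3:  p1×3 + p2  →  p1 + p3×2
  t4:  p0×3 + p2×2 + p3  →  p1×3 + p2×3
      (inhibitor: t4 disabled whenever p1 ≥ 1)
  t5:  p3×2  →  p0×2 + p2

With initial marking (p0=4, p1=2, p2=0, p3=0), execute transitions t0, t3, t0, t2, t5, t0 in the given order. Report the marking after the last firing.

step 1: fire t0:  (p0=4, p1=2, p2=0, p3=0) → (p0=3, p1=3, p2=2, p3=0)
step 2: fire t3:  (p0=3, p1=3, p2=2, p3=0) → (p0=3, p1=1, p2=1, p3=2)
step 3: fire t0:  (p0=3, p1=1, p2=1, p3=2) → (p0=2, p1=2, p2=3, p3=2)
step 4: fire t2:  (p0=2, p1=2, p2=3, p3=2) → (p0=2, p1=3, p2=0, p3=2)
step 5: fire t5:  (p0=2, p1=3, p2=0, p3=2) → (p0=4, p1=3, p2=1, p3=0)
step 6: fire t0:  (p0=4, p1=3, p2=1, p3=0) → (p0=3, p1=4, p2=3, p3=0)

(p0=3, p1=4, p2=3, p3=0)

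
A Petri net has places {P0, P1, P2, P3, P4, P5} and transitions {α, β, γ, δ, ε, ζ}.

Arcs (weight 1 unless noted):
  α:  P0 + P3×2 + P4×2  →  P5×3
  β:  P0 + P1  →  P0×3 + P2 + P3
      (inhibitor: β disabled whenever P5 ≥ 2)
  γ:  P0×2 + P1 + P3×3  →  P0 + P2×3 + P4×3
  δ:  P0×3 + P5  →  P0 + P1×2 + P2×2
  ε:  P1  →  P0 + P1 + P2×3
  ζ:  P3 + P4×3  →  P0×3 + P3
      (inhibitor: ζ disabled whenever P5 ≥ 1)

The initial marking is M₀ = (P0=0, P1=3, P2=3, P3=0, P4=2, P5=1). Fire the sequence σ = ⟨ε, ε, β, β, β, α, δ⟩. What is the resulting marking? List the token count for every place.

(P0=5, P1=2, P2=14, P3=1, P4=0, P5=3)

step 1: fire ε:  (P0=0, P1=3, P2=3, P3=0, P4=2, P5=1) → (P0=1, P1=3, P2=6, P3=0, P4=2, P5=1)
step 2: fire ε:  (P0=1, P1=3, P2=6, P3=0, P4=2, P5=1) → (P0=2, P1=3, P2=9, P3=0, P4=2, P5=1)
step 3: fire β:  (P0=2, P1=3, P2=9, P3=0, P4=2, P5=1) → (P0=4, P1=2, P2=10, P3=1, P4=2, P5=1)
step 4: fire β:  (P0=4, P1=2, P2=10, P3=1, P4=2, P5=1) → (P0=6, P1=1, P2=11, P3=2, P4=2, P5=1)
step 5: fire β:  (P0=6, P1=1, P2=11, P3=2, P4=2, P5=1) → (P0=8, P1=0, P2=12, P3=3, P4=2, P5=1)
step 6: fire α:  (P0=8, P1=0, P2=12, P3=3, P4=2, P5=1) → (P0=7, P1=0, P2=12, P3=1, P4=0, P5=4)
step 7: fire δ:  (P0=7, P1=0, P2=12, P3=1, P4=0, P5=4) → (P0=5, P1=2, P2=14, P3=1, P4=0, P5=3)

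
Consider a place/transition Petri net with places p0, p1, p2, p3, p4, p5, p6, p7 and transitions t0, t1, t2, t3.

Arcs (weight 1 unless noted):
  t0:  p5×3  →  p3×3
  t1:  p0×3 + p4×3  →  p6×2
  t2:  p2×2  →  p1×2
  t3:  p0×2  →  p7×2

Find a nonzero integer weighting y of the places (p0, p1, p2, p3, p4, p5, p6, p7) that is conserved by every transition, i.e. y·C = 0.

Incidence matrix C (rows=places, cols=transitions):
       t0   t1   t2   t3
   p0   0   -3    0   -2
   p1   0    0    2    0
   p2   0    0   -2    0
   p3   3    0    0    0
   p4   0   -3    0    0
   p5  -3    0    0    0
   p6   0    2    0    0
   p7   0    0    0    2

Candidate y = [0, 1, 1, 0, 0, 0, 0, 0]; check y·C column-wise:
  col t0: 1·0 + 1·0 + 0·3 + 0·-3 = 0
  col t1: 0·-3 + 1·0 + 1·0 + 0·-3 + 0·2 = 0
  col t2: 1·2 + 1·-2 = 0
  col t3: 0·-2 + 1·0 + 1·0 + 0·2 = 0

y = (p0:0, p1:1, p2:1, p3:0, p4:0, p5:0, p6:0, p7:0)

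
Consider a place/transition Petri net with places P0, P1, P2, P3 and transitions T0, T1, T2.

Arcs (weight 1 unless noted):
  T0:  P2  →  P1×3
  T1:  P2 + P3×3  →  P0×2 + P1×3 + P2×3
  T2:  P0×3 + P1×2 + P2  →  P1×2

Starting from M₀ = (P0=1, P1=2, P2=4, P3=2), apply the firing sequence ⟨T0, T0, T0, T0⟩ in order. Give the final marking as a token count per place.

(P0=1, P1=14, P2=0, P3=2)

step 1: fire T0:  (P0=1, P1=2, P2=4, P3=2) → (P0=1, P1=5, P2=3, P3=2)
step 2: fire T0:  (P0=1, P1=5, P2=3, P3=2) → (P0=1, P1=8, P2=2, P3=2)
step 3: fire T0:  (P0=1, P1=8, P2=2, P3=2) → (P0=1, P1=11, P2=1, P3=2)
step 4: fire T0:  (P0=1, P1=11, P2=1, P3=2) → (P0=1, P1=14, P2=0, P3=2)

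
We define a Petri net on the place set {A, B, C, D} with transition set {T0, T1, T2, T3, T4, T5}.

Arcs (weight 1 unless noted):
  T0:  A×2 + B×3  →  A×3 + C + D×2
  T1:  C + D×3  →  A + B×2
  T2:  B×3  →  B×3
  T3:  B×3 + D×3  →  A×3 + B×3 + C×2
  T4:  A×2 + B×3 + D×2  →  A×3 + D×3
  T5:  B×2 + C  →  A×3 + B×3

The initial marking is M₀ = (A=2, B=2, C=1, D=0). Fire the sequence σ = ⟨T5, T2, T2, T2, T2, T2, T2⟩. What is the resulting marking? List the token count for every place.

(A=5, B=3, C=0, D=0)

step 1: fire T5:  (A=2, B=2, C=1, D=0) → (A=5, B=3, C=0, D=0)
step 2: fire T2:  (A=5, B=3, C=0, D=0) → (A=5, B=3, C=0, D=0)
step 3: fire T2:  (A=5, B=3, C=0, D=0) → (A=5, B=3, C=0, D=0)
step 4: fire T2:  (A=5, B=3, C=0, D=0) → (A=5, B=3, C=0, D=0)
step 5: fire T2:  (A=5, B=3, C=0, D=0) → (A=5, B=3, C=0, D=0)
step 6: fire T2:  (A=5, B=3, C=0, D=0) → (A=5, B=3, C=0, D=0)
step 7: fire T2:  (A=5, B=3, C=0, D=0) → (A=5, B=3, C=0, D=0)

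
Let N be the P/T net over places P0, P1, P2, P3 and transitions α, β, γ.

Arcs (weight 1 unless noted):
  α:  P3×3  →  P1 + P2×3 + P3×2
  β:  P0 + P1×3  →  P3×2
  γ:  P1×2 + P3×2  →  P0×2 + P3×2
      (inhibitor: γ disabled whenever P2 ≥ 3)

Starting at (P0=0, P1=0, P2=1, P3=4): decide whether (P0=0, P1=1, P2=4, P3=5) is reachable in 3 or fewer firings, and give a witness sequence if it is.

NO — not reachable within 3 firings

depth 0: 1 marking
depth 1: 2 markings reached so far
depth 2: 3 markings reached so far
depth 3: 3 markings reached so far
(frontier empty at depth 3; search complete)
target is not among the 3 markings reachable within 3 steps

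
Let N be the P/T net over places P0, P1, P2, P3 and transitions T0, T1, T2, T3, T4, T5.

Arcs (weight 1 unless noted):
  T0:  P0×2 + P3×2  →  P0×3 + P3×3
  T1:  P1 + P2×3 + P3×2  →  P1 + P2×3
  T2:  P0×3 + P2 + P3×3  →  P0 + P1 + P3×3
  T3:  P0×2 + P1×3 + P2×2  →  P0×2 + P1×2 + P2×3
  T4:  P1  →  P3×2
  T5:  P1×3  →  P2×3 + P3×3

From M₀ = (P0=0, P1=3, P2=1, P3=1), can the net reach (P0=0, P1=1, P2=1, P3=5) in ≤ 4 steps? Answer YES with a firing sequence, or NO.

YES — reachable via ⟨T4, T4⟩ (2 firings)

step 1: fire T4:  (P0=0, P1=3, P2=1, P3=1) → (P0=0, P1=2, P2=1, P3=3)
step 2: fire T4:  (P0=0, P1=2, P2=1, P3=3) → (P0=0, P1=1, P2=1, P3=5)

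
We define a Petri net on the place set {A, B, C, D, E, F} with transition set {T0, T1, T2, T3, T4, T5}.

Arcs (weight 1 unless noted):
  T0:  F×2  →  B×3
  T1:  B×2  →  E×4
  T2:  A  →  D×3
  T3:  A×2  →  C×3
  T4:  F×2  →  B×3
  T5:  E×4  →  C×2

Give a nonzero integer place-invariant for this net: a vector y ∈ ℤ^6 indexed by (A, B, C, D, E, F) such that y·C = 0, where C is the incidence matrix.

y = (A:3, B:2, C:2, D:1, E:1, F:3)

Incidence matrix C (rows=places, cols=transitions):
       T0   T1   T2   T3   T4   T5
    A   0    0   -1   -2    0    0
    B   3   -2    0    0    3    0
    C   0    0    0    3    0    2
    D   0    0    3    0    0    0
    E   0    4    0    0    0   -4
    F  -2    0    0    0   -2    0

Candidate y = [3, 2, 2, 1, 1, 3]; check y·C column-wise:
  col T0: 3·0 + 2·3 + 2·0 + 1·0 + 1·0 + 3·-2 = 0
  col T1: 3·0 + 2·-2 + 2·0 + 1·0 + 1·4 + 3·0 = 0
  col T2: 3·-1 + 2·0 + 2·0 + 1·3 + 1·0 + 3·0 = 0
  col T3: 3·-2 + 2·0 + 2·3 + 1·0 + 1·0 + 3·0 = 0
  col T4: 3·0 + 2·3 + 2·0 + 1·0 + 1·0 + 3·-2 = 0
  col T5: 3·0 + 2·0 + 2·2 + 1·0 + 1·-4 + 3·0 = 0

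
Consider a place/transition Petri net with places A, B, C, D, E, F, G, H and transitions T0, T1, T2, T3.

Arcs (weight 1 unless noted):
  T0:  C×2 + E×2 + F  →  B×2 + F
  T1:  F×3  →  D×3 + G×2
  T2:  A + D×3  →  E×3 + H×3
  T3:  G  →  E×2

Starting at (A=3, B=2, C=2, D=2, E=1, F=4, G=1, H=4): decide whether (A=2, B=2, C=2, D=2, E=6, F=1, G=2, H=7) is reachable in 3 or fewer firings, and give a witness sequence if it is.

YES — reachable via ⟨T1, T2, T3⟩ (3 firings)

step 1: fire T1:  (A=3, B=2, C=2, D=2, E=1, F=4, G=1, H=4) → (A=3, B=2, C=2, D=5, E=1, F=1, G=3, H=4)
step 2: fire T2:  (A=3, B=2, C=2, D=5, E=1, F=1, G=3, H=4) → (A=2, B=2, C=2, D=2, E=4, F=1, G=3, H=7)
step 3: fire T3:  (A=2, B=2, C=2, D=2, E=4, F=1, G=3, H=7) → (A=2, B=2, C=2, D=2, E=6, F=1, G=2, H=7)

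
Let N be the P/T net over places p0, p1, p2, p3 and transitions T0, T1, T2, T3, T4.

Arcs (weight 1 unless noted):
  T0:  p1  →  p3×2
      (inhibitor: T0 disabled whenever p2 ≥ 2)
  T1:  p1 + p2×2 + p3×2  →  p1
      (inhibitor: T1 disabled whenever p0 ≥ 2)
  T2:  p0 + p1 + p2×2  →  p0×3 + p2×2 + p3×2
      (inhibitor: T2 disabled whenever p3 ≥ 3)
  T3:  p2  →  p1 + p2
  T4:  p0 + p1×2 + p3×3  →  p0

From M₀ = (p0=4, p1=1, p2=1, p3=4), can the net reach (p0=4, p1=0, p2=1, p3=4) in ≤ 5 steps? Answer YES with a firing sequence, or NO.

NO — not reachable within 5 firings

depth 0: 1 marking
depth 1: 3 markings reached so far
depth 2: 6 markings reached so far
depth 3: 10 markings reached so far
depth 4: 15 markings reached so far
depth 5: 21 markings reached so far
target is not among the 21 markings reachable within 5 steps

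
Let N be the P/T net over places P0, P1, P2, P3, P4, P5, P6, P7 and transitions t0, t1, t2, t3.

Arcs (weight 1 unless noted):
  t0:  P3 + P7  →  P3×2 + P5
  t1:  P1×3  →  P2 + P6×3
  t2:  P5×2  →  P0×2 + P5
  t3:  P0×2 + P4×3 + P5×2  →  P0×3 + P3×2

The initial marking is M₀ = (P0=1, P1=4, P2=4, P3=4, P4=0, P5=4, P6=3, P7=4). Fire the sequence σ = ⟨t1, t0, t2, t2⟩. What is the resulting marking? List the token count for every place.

step 1: fire t1:  (P0=1, P1=4, P2=4, P3=4, P4=0, P5=4, P6=3, P7=4) → (P0=1, P1=1, P2=5, P3=4, P4=0, P5=4, P6=6, P7=4)
step 2: fire t0:  (P0=1, P1=1, P2=5, P3=4, P4=0, P5=4, P6=6, P7=4) → (P0=1, P1=1, P2=5, P3=5, P4=0, P5=5, P6=6, P7=3)
step 3: fire t2:  (P0=1, P1=1, P2=5, P3=5, P4=0, P5=5, P6=6, P7=3) → (P0=3, P1=1, P2=5, P3=5, P4=0, P5=4, P6=6, P7=3)
step 4: fire t2:  (P0=3, P1=1, P2=5, P3=5, P4=0, P5=4, P6=6, P7=3) → (P0=5, P1=1, P2=5, P3=5, P4=0, P5=3, P6=6, P7=3)

(P0=5, P1=1, P2=5, P3=5, P4=0, P5=3, P6=6, P7=3)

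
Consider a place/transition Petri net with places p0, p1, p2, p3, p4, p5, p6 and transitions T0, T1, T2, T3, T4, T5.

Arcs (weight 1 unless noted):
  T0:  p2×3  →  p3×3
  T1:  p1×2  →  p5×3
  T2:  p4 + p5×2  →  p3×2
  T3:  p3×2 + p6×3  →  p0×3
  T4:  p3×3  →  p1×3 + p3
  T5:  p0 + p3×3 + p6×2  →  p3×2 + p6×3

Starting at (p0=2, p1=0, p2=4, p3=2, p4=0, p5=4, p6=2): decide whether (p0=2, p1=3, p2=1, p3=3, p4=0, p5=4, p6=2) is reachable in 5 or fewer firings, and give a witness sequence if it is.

step 1: fire T0:  (p0=2, p1=0, p2=4, p3=2, p4=0, p5=4, p6=2) → (p0=2, p1=0, p2=1, p3=5, p4=0, p5=4, p6=2)
step 2: fire T4:  (p0=2, p1=0, p2=1, p3=5, p4=0, p5=4, p6=2) → (p0=2, p1=3, p2=1, p3=3, p4=0, p5=4, p6=2)

YES — reachable via ⟨T0, T4⟩ (2 firings)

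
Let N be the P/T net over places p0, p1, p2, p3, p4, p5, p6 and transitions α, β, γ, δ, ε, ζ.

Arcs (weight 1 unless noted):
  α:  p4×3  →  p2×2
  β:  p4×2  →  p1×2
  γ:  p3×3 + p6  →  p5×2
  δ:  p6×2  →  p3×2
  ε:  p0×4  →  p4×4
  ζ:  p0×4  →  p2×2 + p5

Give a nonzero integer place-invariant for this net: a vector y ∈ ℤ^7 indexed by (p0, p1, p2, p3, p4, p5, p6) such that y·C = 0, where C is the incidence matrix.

Incidence matrix C (rows=places, cols=transitions):
        α    β    γ    δ    ε    ζ
   p0   0    0    0    0   -4   -4
   p1   0    2    0    0    0    0
   p2   2    0    0    0    0    2
   p3   0    0   -3    2    0    0
   p4  -3   -2    0    0    4    0
   p5   0    0    2    0    0    1
   p6   0    0   -1   -2    0    0

Candidate y = [2, 2, 3, 1, 2, 2, 1]; check y·C column-wise:
  col α: 2·0 + 2·0 + 3·2 + 1·0 + 2·-3 + 2·0 + 1·0 = 0
  col β: 2·0 + 2·2 + 3·0 + 1·0 + 2·-2 + 2·0 + 1·0 = 0
  col γ: 2·0 + 2·0 + 3·0 + 1·-3 + 2·0 + 2·2 + 1·-1 = 0
  col δ: 2·0 + 2·0 + 3·0 + 1·2 + 2·0 + 2·0 + 1·-2 = 0
  col ε: 2·-4 + 2·0 + 3·0 + 1·0 + 2·4 + 2·0 + 1·0 = 0
  col ζ: 2·-4 + 2·0 + 3·2 + 1·0 + 2·0 + 2·1 + 1·0 = 0

y = (p0:2, p1:2, p2:3, p3:1, p4:2, p5:2, p6:1)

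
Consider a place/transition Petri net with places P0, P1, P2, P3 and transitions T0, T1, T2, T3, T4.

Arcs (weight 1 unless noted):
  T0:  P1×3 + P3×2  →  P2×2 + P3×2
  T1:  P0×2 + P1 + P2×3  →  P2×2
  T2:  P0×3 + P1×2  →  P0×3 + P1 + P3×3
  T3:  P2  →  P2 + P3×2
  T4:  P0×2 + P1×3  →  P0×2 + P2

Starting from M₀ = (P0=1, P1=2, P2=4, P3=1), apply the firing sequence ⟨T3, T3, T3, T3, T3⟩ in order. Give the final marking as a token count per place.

step 1: fire T3:  (P0=1, P1=2, P2=4, P3=1) → (P0=1, P1=2, P2=4, P3=3)
step 2: fire T3:  (P0=1, P1=2, P2=4, P3=3) → (P0=1, P1=2, P2=4, P3=5)
step 3: fire T3:  (P0=1, P1=2, P2=4, P3=5) → (P0=1, P1=2, P2=4, P3=7)
step 4: fire T3:  (P0=1, P1=2, P2=4, P3=7) → (P0=1, P1=2, P2=4, P3=9)
step 5: fire T3:  (P0=1, P1=2, P2=4, P3=9) → (P0=1, P1=2, P2=4, P3=11)

(P0=1, P1=2, P2=4, P3=11)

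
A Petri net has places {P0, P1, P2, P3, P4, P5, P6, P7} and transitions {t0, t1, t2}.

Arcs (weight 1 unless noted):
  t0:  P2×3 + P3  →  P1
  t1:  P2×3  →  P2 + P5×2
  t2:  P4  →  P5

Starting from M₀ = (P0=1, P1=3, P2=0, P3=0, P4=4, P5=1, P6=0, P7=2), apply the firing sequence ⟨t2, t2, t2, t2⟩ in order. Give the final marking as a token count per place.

(P0=1, P1=3, P2=0, P3=0, P4=0, P5=5, P6=0, P7=2)

step 1: fire t2:  (P0=1, P1=3, P2=0, P3=0, P4=4, P5=1, P6=0, P7=2) → (P0=1, P1=3, P2=0, P3=0, P4=3, P5=2, P6=0, P7=2)
step 2: fire t2:  (P0=1, P1=3, P2=0, P3=0, P4=3, P5=2, P6=0, P7=2) → (P0=1, P1=3, P2=0, P3=0, P4=2, P5=3, P6=0, P7=2)
step 3: fire t2:  (P0=1, P1=3, P2=0, P3=0, P4=2, P5=3, P6=0, P7=2) → (P0=1, P1=3, P2=0, P3=0, P4=1, P5=4, P6=0, P7=2)
step 4: fire t2:  (P0=1, P1=3, P2=0, P3=0, P4=1, P5=4, P6=0, P7=2) → (P0=1, P1=3, P2=0, P3=0, P4=0, P5=5, P6=0, P7=2)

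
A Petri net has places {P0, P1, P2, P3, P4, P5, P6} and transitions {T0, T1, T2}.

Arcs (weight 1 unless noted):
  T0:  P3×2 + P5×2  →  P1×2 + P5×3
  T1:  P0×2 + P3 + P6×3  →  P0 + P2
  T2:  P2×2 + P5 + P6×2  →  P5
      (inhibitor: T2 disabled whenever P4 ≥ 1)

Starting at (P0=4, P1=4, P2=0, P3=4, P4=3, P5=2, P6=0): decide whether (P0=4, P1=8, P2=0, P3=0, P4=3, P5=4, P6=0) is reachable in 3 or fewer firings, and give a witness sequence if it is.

step 1: fire T0:  (P0=4, P1=4, P2=0, P3=4, P4=3, P5=2, P6=0) → (P0=4, P1=6, P2=0, P3=2, P4=3, P5=3, P6=0)
step 2: fire T0:  (P0=4, P1=6, P2=0, P3=2, P4=3, P5=3, P6=0) → (P0=4, P1=8, P2=0, P3=0, P4=3, P5=4, P6=0)

YES — reachable via ⟨T0, T0⟩ (2 firings)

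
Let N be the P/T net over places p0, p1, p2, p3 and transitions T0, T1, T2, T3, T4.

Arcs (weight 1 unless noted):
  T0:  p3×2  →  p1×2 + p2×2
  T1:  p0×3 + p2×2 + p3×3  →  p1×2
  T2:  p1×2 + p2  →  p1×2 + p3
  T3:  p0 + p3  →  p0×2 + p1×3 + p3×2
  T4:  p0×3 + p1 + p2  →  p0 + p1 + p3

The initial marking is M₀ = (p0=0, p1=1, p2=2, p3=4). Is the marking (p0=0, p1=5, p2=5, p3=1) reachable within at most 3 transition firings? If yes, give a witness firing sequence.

step 1: fire T0:  (p0=0, p1=1, p2=2, p3=4) → (p0=0, p1=3, p2=4, p3=2)
step 2: fire T0:  (p0=0, p1=3, p2=4, p3=2) → (p0=0, p1=5, p2=6, p3=0)
step 3: fire T2:  (p0=0, p1=5, p2=6, p3=0) → (p0=0, p1=5, p2=5, p3=1)

YES — reachable via ⟨T0, T0, T2⟩ (3 firings)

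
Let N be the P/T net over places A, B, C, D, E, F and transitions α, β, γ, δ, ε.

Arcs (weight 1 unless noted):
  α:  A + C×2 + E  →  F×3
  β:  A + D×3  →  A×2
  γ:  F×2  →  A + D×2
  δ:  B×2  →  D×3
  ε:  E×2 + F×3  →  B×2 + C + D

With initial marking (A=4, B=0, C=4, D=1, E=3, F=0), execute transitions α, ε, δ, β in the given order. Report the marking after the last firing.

step 1: fire α:  (A=4, B=0, C=4, D=1, E=3, F=0) → (A=3, B=0, C=2, D=1, E=2, F=3)
step 2: fire ε:  (A=3, B=0, C=2, D=1, E=2, F=3) → (A=3, B=2, C=3, D=2, E=0, F=0)
step 3: fire δ:  (A=3, B=2, C=3, D=2, E=0, F=0) → (A=3, B=0, C=3, D=5, E=0, F=0)
step 4: fire β:  (A=3, B=0, C=3, D=5, E=0, F=0) → (A=4, B=0, C=3, D=2, E=0, F=0)

(A=4, B=0, C=3, D=2, E=0, F=0)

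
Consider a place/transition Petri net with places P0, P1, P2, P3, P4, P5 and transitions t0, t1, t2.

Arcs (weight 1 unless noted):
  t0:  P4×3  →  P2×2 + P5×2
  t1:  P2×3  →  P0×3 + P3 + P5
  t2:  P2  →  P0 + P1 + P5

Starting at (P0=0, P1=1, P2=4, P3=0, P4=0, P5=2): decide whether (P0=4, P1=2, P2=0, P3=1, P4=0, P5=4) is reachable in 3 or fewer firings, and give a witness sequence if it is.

YES — reachable via ⟨t1, t2⟩ (2 firings)

step 1: fire t1:  (P0=0, P1=1, P2=4, P3=0, P4=0, P5=2) → (P0=3, P1=1, P2=1, P3=1, P4=0, P5=3)
step 2: fire t2:  (P0=3, P1=1, P2=1, P3=1, P4=0, P5=3) → (P0=4, P1=2, P2=0, P3=1, P4=0, P5=4)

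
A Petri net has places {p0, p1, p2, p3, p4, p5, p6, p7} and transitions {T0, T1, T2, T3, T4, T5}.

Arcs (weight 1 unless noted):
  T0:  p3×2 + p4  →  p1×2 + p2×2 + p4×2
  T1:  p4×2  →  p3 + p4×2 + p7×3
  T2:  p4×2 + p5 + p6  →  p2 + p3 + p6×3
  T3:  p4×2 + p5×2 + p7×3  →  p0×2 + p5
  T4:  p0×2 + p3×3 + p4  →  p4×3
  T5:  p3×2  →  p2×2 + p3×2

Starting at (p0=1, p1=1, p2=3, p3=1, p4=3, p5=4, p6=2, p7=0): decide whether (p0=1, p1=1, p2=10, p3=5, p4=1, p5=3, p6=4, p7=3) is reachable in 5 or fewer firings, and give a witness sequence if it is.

depth 0: 1 marking
depth 1: 3 markings reached so far
depth 2: 10 markings reached so far
depth 3: 24 markings reached so far
depth 4: 47 markings reached so far
depth 5: 84 markings reached so far
target is not among the 84 markings reachable within 5 steps

NO — not reachable within 5 firings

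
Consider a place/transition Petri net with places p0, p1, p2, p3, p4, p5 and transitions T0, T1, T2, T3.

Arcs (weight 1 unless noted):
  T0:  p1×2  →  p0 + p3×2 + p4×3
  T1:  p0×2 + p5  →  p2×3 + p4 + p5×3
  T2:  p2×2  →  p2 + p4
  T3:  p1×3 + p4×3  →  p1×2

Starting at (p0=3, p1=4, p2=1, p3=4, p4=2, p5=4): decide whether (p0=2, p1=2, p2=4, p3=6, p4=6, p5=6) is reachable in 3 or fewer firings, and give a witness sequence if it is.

YES — reachable via ⟨T0, T1⟩ (2 firings)

step 1: fire T0:  (p0=3, p1=4, p2=1, p3=4, p4=2, p5=4) → (p0=4, p1=2, p2=1, p3=6, p4=5, p5=4)
step 2: fire T1:  (p0=4, p1=2, p2=1, p3=6, p4=5, p5=4) → (p0=2, p1=2, p2=4, p3=6, p4=6, p5=6)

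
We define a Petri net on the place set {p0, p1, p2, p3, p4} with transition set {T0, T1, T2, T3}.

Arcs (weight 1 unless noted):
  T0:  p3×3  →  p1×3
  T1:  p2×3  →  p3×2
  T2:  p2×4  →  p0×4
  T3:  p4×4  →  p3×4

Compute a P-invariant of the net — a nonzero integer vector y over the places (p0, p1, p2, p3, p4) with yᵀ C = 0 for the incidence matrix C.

y = (p0:2, p1:3, p2:2, p3:3, p4:3)

Incidence matrix C (rows=places, cols=transitions):
       T0   T1   T2   T3
   p0   0    0    4    0
   p1   3    0    0    0
   p2   0   -3   -4    0
   p3  -3    2    0    4
   p4   0    0    0   -4

Candidate y = [2, 3, 2, 3, 3]; check y·C column-wise:
  col T0: 2·0 + 3·3 + 2·0 + 3·-3 + 3·0 = 0
  col T1: 2·0 + 3·0 + 2·-3 + 3·2 + 3·0 = 0
  col T2: 2·4 + 3·0 + 2·-4 + 3·0 + 3·0 = 0
  col T3: 2·0 + 3·0 + 2·0 + 3·4 + 3·-4 = 0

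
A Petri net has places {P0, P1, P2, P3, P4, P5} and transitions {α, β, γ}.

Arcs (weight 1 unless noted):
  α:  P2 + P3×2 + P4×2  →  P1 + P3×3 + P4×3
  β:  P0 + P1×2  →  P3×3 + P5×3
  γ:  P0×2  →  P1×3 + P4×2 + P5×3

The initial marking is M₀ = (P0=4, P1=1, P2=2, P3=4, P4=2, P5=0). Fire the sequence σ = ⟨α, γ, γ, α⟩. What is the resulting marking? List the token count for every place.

step 1: fire α:  (P0=4, P1=1, P2=2, P3=4, P4=2, P5=0) → (P0=4, P1=2, P2=1, P3=5, P4=3, P5=0)
step 2: fire γ:  (P0=4, P1=2, P2=1, P3=5, P4=3, P5=0) → (P0=2, P1=5, P2=1, P3=5, P4=5, P5=3)
step 3: fire γ:  (P0=2, P1=5, P2=1, P3=5, P4=5, P5=3) → (P0=0, P1=8, P2=1, P3=5, P4=7, P5=6)
step 4: fire α:  (P0=0, P1=8, P2=1, P3=5, P4=7, P5=6) → (P0=0, P1=9, P2=0, P3=6, P4=8, P5=6)

(P0=0, P1=9, P2=0, P3=6, P4=8, P5=6)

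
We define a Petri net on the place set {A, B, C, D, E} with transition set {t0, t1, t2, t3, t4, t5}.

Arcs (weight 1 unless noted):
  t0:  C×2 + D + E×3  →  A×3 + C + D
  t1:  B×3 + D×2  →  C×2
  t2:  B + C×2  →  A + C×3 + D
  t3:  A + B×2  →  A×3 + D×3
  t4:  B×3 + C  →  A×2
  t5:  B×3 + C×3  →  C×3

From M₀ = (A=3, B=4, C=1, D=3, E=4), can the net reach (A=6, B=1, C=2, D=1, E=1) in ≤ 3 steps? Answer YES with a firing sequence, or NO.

YES — reachable via ⟨t1, t0⟩ (2 firings)

step 1: fire t1:  (A=3, B=4, C=1, D=3, E=4) → (A=3, B=1, C=3, D=1, E=4)
step 2: fire t0:  (A=3, B=1, C=3, D=1, E=4) → (A=6, B=1, C=2, D=1, E=1)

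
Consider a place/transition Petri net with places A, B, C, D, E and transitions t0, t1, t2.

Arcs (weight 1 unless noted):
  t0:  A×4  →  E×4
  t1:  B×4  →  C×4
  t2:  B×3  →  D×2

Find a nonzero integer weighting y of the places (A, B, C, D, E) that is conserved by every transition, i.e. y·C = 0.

y = (A:0, B:2, C:2, D:3, E:0)

Incidence matrix C (rows=places, cols=transitions):
       t0   t1   t2
    A  -4    0    0
    B   0   -4   -3
    C   0    4    0
    D   0    0    2
    E   4    0    0

Candidate y = [0, 2, 2, 3, 0]; check y·C column-wise:
  col t0: 0·-4 + 2·0 + 2·0 + 3·0 + 0·4 = 0
  col t1: 2·-4 + 2·4 + 3·0 = 0
  col t2: 2·-3 + 2·0 + 3·2 = 0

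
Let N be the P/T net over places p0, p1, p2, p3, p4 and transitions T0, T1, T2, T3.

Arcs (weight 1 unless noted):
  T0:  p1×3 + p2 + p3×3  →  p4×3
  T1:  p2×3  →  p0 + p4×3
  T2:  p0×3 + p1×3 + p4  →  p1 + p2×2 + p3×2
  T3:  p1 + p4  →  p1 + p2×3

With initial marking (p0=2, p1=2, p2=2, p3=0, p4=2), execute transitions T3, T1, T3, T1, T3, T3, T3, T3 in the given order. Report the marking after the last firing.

(p0=4, p1=2, p2=14, p3=0, p4=2)

step 1: fire T3:  (p0=2, p1=2, p2=2, p3=0, p4=2) → (p0=2, p1=2, p2=5, p3=0, p4=1)
step 2: fire T1:  (p0=2, p1=2, p2=5, p3=0, p4=1) → (p0=3, p1=2, p2=2, p3=0, p4=4)
step 3: fire T3:  (p0=3, p1=2, p2=2, p3=0, p4=4) → (p0=3, p1=2, p2=5, p3=0, p4=3)
step 4: fire T1:  (p0=3, p1=2, p2=5, p3=0, p4=3) → (p0=4, p1=2, p2=2, p3=0, p4=6)
step 5: fire T3:  (p0=4, p1=2, p2=2, p3=0, p4=6) → (p0=4, p1=2, p2=5, p3=0, p4=5)
step 6: fire T3:  (p0=4, p1=2, p2=5, p3=0, p4=5) → (p0=4, p1=2, p2=8, p3=0, p4=4)
step 7: fire T3:  (p0=4, p1=2, p2=8, p3=0, p4=4) → (p0=4, p1=2, p2=11, p3=0, p4=3)
step 8: fire T3:  (p0=4, p1=2, p2=11, p3=0, p4=3) → (p0=4, p1=2, p2=14, p3=0, p4=2)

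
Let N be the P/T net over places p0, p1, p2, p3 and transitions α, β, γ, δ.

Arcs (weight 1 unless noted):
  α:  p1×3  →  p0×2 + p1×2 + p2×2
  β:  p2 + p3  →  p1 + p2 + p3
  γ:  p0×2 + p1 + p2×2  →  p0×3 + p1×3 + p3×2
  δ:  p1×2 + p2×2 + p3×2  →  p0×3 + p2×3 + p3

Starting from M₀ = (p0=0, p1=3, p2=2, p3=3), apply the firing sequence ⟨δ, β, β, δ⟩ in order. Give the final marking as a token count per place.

step 1: fire δ:  (p0=0, p1=3, p2=2, p3=3) → (p0=3, p1=1, p2=3, p3=2)
step 2: fire β:  (p0=3, p1=1, p2=3, p3=2) → (p0=3, p1=2, p2=3, p3=2)
step 3: fire β:  (p0=3, p1=2, p2=3, p3=2) → (p0=3, p1=3, p2=3, p3=2)
step 4: fire δ:  (p0=3, p1=3, p2=3, p3=2) → (p0=6, p1=1, p2=4, p3=1)

(p0=6, p1=1, p2=4, p3=1)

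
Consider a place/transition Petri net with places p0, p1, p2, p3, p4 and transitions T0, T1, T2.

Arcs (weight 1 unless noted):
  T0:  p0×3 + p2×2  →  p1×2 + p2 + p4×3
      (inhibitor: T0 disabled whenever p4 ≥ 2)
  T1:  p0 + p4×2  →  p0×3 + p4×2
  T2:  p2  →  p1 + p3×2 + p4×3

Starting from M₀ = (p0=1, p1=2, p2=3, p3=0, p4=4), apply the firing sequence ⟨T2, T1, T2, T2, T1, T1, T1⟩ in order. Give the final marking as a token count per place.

step 1: fire T2:  (p0=1, p1=2, p2=3, p3=0, p4=4) → (p0=1, p1=3, p2=2, p3=2, p4=7)
step 2: fire T1:  (p0=1, p1=3, p2=2, p3=2, p4=7) → (p0=3, p1=3, p2=2, p3=2, p4=7)
step 3: fire T2:  (p0=3, p1=3, p2=2, p3=2, p4=7) → (p0=3, p1=4, p2=1, p3=4, p4=10)
step 4: fire T2:  (p0=3, p1=4, p2=1, p3=4, p4=10) → (p0=3, p1=5, p2=0, p3=6, p4=13)
step 5: fire T1:  (p0=3, p1=5, p2=0, p3=6, p4=13) → (p0=5, p1=5, p2=0, p3=6, p4=13)
step 6: fire T1:  (p0=5, p1=5, p2=0, p3=6, p4=13) → (p0=7, p1=5, p2=0, p3=6, p4=13)
step 7: fire T1:  (p0=7, p1=5, p2=0, p3=6, p4=13) → (p0=9, p1=5, p2=0, p3=6, p4=13)

(p0=9, p1=5, p2=0, p3=6, p4=13)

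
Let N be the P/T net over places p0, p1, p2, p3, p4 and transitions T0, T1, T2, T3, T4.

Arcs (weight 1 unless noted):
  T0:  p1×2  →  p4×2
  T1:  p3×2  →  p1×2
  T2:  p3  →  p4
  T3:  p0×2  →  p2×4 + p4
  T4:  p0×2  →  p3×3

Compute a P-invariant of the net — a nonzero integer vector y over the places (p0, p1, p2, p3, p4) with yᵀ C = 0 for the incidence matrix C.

y = (p0:3, p1:2, p2:1, p3:2, p4:2)

Incidence matrix C (rows=places, cols=transitions):
       T0   T1   T2   T3   T4
   p0   0    0    0   -2   -2
   p1  -2    2    0    0    0
   p2   0    0    0    4    0
   p3   0   -2   -1    0    3
   p4   2    0    1    1    0

Candidate y = [3, 2, 1, 2, 2]; check y·C column-wise:
  col T0: 3·0 + 2·-2 + 1·0 + 2·0 + 2·2 = 0
  col T1: 3·0 + 2·2 + 1·0 + 2·-2 + 2·0 = 0
  col T2: 3·0 + 2·0 + 1·0 + 2·-1 + 2·1 = 0
  col T3: 3·-2 + 2·0 + 1·4 + 2·0 + 2·1 = 0
  col T4: 3·-2 + 2·0 + 1·0 + 2·3 + 2·0 = 0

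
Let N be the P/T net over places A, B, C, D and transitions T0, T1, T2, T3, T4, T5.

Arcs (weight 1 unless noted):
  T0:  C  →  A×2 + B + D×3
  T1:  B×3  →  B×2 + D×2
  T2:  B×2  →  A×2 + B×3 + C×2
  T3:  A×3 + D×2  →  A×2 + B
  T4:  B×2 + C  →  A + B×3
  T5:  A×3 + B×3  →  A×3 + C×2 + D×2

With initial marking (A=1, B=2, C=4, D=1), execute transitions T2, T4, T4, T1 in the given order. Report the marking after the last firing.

(A=5, B=4, C=4, D=3)

step 1: fire T2:  (A=1, B=2, C=4, D=1) → (A=3, B=3, C=6, D=1)
step 2: fire T4:  (A=3, B=3, C=6, D=1) → (A=4, B=4, C=5, D=1)
step 3: fire T4:  (A=4, B=4, C=5, D=1) → (A=5, B=5, C=4, D=1)
step 4: fire T1:  (A=5, B=5, C=4, D=1) → (A=5, B=4, C=4, D=3)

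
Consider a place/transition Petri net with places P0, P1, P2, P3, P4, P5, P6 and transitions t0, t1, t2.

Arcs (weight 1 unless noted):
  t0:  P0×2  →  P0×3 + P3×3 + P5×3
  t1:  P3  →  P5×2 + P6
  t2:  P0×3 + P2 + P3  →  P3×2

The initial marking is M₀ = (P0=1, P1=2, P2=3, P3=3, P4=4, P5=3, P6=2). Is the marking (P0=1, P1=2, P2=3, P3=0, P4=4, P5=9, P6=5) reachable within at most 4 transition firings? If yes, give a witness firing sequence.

YES — reachable via ⟨t1, t1, t1⟩ (3 firings)

step 1: fire t1:  (P0=1, P1=2, P2=3, P3=3, P4=4, P5=3, P6=2) → (P0=1, P1=2, P2=3, P3=2, P4=4, P5=5, P6=3)
step 2: fire t1:  (P0=1, P1=2, P2=3, P3=2, P4=4, P5=5, P6=3) → (P0=1, P1=2, P2=3, P3=1, P4=4, P5=7, P6=4)
step 3: fire t1:  (P0=1, P1=2, P2=3, P3=1, P4=4, P5=7, P6=4) → (P0=1, P1=2, P2=3, P3=0, P4=4, P5=9, P6=5)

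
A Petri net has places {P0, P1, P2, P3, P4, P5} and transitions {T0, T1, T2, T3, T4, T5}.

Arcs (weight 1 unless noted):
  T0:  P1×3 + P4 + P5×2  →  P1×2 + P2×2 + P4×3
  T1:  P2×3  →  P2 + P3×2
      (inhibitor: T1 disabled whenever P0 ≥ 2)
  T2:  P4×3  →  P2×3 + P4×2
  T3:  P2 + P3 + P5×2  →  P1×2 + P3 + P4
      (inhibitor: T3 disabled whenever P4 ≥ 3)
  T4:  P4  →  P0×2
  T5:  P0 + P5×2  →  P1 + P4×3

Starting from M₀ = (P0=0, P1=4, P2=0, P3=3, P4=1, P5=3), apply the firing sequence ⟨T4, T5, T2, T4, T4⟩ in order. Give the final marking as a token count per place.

(P0=5, P1=5, P2=3, P3=3, P4=0, P5=1)

step 1: fire T4:  (P0=0, P1=4, P2=0, P3=3, P4=1, P5=3) → (P0=2, P1=4, P2=0, P3=3, P4=0, P5=3)
step 2: fire T5:  (P0=2, P1=4, P2=0, P3=3, P4=0, P5=3) → (P0=1, P1=5, P2=0, P3=3, P4=3, P5=1)
step 3: fire T2:  (P0=1, P1=5, P2=0, P3=3, P4=3, P5=1) → (P0=1, P1=5, P2=3, P3=3, P4=2, P5=1)
step 4: fire T4:  (P0=1, P1=5, P2=3, P3=3, P4=2, P5=1) → (P0=3, P1=5, P2=3, P3=3, P4=1, P5=1)
step 5: fire T4:  (P0=3, P1=5, P2=3, P3=3, P4=1, P5=1) → (P0=5, P1=5, P2=3, P3=3, P4=0, P5=1)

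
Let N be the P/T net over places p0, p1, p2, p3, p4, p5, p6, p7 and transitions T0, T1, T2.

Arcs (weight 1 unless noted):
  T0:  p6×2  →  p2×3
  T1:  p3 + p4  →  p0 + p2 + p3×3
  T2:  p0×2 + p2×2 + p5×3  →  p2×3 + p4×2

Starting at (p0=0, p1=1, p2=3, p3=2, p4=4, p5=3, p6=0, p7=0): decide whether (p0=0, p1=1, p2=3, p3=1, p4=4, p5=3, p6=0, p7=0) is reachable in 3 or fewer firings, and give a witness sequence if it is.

depth 0: 1 marking
depth 1: 2 markings reached so far
depth 2: 3 markings reached so far
depth 3: 5 markings reached so far
target is not among the 5 markings reachable within 3 steps

NO — not reachable within 3 firings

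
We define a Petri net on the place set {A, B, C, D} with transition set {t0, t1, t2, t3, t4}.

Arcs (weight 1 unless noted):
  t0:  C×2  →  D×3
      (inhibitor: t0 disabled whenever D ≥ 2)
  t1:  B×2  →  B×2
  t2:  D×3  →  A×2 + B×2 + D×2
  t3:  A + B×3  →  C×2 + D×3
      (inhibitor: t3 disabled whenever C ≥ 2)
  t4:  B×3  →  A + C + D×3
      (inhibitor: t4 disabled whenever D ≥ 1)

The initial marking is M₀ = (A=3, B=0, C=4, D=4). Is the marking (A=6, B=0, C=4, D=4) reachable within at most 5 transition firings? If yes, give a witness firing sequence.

NO — not reachable within 5 firings

depth 0: 1 marking
depth 1: 2 markings reached so far
depth 2: 3 markings reached so far
depth 3: 3 markings reached so far
(frontier empty at depth 3; search complete)
target is not among the 3 markings reachable within 5 steps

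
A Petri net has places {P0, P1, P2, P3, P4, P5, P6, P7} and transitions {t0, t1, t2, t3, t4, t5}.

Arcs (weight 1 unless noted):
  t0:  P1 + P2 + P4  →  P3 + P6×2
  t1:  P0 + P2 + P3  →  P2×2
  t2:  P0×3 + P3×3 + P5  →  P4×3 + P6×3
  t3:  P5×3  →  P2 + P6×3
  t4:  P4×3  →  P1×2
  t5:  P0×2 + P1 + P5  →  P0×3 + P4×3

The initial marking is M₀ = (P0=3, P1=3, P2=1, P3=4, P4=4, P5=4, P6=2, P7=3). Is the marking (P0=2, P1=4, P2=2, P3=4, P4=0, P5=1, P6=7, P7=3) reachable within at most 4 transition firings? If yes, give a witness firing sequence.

YES — reachable via ⟨t0, t3, t1, t4⟩ (4 firings)

step 1: fire t0:  (P0=3, P1=3, P2=1, P3=4, P4=4, P5=4, P6=2, P7=3) → (P0=3, P1=2, P2=0, P3=5, P4=3, P5=4, P6=4, P7=3)
step 2: fire t3:  (P0=3, P1=2, P2=0, P3=5, P4=3, P5=4, P6=4, P7=3) → (P0=3, P1=2, P2=1, P3=5, P4=3, P5=1, P6=7, P7=3)
step 3: fire t1:  (P0=3, P1=2, P2=1, P3=5, P4=3, P5=1, P6=7, P7=3) → (P0=2, P1=2, P2=2, P3=4, P4=3, P5=1, P6=7, P7=3)
step 4: fire t4:  (P0=2, P1=2, P2=2, P3=4, P4=3, P5=1, P6=7, P7=3) → (P0=2, P1=4, P2=2, P3=4, P4=0, P5=1, P6=7, P7=3)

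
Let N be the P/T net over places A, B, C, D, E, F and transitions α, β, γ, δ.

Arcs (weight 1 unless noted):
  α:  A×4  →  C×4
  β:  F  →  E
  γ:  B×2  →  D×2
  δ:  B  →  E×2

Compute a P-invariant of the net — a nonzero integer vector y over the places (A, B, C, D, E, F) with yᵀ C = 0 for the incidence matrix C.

y = (A:1, B:0, C:1, D:0, E:0, F:0)

Incidence matrix C (rows=places, cols=transitions):
        α    β    γ    δ
    A  -4    0    0    0
    B   0    0   -2   -1
    C   4    0    0    0
    D   0    0    2    0
    E   0    1    0    2
    F   0   -1    0    0

Candidate y = [1, 0, 1, 0, 0, 0]; check y·C column-wise:
  col α: 1·-4 + 1·4 = 0
  col β: 1·0 + 1·0 + 0·1 + 0·-1 = 0
  col γ: 1·0 + 0·-2 + 1·0 + 0·2 = 0
  col δ: 1·0 + 0·-1 + 1·0 + 0·2 = 0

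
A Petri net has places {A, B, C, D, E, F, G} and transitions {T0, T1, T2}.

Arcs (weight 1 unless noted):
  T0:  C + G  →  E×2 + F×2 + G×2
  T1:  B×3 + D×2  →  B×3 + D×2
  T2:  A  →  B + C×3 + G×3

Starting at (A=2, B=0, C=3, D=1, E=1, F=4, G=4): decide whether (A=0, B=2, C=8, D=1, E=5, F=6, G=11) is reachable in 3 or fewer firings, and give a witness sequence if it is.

depth 0: 1 marking
depth 1: 3 markings reached so far
depth 2: 6 markings reached so far
depth 3: 9 markings reached so far
target is not among the 9 markings reachable within 3 steps

NO — not reachable within 3 firings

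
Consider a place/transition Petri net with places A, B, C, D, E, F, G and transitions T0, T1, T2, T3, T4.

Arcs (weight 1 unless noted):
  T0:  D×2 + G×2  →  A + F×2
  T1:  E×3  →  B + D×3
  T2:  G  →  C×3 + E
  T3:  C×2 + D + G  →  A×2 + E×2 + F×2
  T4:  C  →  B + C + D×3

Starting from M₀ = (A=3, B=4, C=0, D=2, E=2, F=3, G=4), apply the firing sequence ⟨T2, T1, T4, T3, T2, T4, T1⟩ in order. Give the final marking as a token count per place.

step 1: fire T2:  (A=3, B=4, C=0, D=2, E=2, F=3, G=4) → (A=3, B=4, C=3, D=2, E=3, F=3, G=3)
step 2: fire T1:  (A=3, B=4, C=3, D=2, E=3, F=3, G=3) → (A=3, B=5, C=3, D=5, E=0, F=3, G=3)
step 3: fire T4:  (A=3, B=5, C=3, D=5, E=0, F=3, G=3) → (A=3, B=6, C=3, D=8, E=0, F=3, G=3)
step 4: fire T3:  (A=3, B=6, C=3, D=8, E=0, F=3, G=3) → (A=5, B=6, C=1, D=7, E=2, F=5, G=2)
step 5: fire T2:  (A=5, B=6, C=1, D=7, E=2, F=5, G=2) → (A=5, B=6, C=4, D=7, E=3, F=5, G=1)
step 6: fire T4:  (A=5, B=6, C=4, D=7, E=3, F=5, G=1) → (A=5, B=7, C=4, D=10, E=3, F=5, G=1)
step 7: fire T1:  (A=5, B=7, C=4, D=10, E=3, F=5, G=1) → (A=5, B=8, C=4, D=13, E=0, F=5, G=1)

(A=5, B=8, C=4, D=13, E=0, F=5, G=1)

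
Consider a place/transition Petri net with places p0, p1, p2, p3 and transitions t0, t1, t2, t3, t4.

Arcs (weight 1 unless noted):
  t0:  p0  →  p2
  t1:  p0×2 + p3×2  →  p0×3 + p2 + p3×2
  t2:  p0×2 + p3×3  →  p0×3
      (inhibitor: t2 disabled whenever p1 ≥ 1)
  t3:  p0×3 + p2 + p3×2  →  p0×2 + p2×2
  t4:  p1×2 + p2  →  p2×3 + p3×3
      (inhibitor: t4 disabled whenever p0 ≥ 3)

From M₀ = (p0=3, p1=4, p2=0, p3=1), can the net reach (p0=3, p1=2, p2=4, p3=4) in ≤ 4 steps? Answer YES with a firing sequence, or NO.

step 1: fire t0:  (p0=3, p1=4, p2=0, p3=1) → (p0=2, p1=4, p2=1, p3=1)
step 2: fire t4:  (p0=2, p1=4, p2=1, p3=1) → (p0=2, p1=2, p2=3, p3=4)
step 3: fire t1:  (p0=2, p1=2, p2=3, p3=4) → (p0=3, p1=2, p2=4, p3=4)

YES — reachable via ⟨t0, t4, t1⟩ (3 firings)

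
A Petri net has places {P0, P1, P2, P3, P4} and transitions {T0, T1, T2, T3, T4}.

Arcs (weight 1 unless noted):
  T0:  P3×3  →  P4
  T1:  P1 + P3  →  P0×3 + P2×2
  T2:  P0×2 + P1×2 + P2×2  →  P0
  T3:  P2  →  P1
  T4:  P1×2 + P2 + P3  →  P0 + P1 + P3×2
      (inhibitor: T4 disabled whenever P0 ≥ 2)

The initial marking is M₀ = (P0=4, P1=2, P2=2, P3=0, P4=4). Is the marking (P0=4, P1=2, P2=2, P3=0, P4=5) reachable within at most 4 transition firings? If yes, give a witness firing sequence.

depth 0: 1 marking
depth 1: 3 markings reached so far
depth 2: 4 markings reached so far
depth 3: 4 markings reached so far
(frontier empty at depth 3; search complete)
target is not among the 4 markings reachable within 4 steps

NO — not reachable within 4 firings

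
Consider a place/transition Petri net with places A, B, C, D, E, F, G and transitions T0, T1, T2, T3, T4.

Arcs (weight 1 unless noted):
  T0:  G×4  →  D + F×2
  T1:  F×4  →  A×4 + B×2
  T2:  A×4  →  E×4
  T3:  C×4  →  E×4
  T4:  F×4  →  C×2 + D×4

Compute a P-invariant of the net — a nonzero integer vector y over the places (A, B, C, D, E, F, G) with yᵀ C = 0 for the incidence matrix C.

y = (A:6, B:-10, C:6, D:-2, E:6, F:1, G:0)

Incidence matrix C (rows=places, cols=transitions):
       T0   T1   T2   T3   T4
    A   0    4   -4    0    0
    B   0    2    0    0    0
    C   0    0    0   -4    2
    D   1    0    0    0    4
    E   0    0    4    4    0
    F   2   -4    0    0   -4
    G  -4    0    0    0    0

Candidate y = [6, -10, 6, -2, 6, 1, 0]; check y·C column-wise:
  col T0: 6·0 + -10·0 + 6·0 + -2·1 + 6·0 + 1·2 + 0·-4 = 0
  col T1: 6·4 + -10·2 + 6·0 + -2·0 + 6·0 + 1·-4 = 0
  col T2: 6·-4 + -10·0 + 6·0 + -2·0 + 6·4 + 1·0 = 0
  col T3: 6·0 + -10·0 + 6·-4 + -2·0 + 6·4 + 1·0 = 0
  col T4: 6·0 + -10·0 + 6·2 + -2·4 + 6·0 + 1·-4 = 0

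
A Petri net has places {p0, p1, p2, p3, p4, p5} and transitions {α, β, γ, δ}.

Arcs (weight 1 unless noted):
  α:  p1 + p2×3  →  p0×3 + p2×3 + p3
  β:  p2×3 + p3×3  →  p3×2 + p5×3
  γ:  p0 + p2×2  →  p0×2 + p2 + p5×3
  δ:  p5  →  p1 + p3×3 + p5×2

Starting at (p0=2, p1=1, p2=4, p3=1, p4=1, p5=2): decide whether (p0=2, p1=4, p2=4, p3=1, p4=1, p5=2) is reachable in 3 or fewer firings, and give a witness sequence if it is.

NO — not reachable within 3 firings

depth 0: 1 marking
depth 1: 4 markings reached so far
depth 2: 10 markings reached so far
depth 3: 21 markings reached so far
target is not among the 21 markings reachable within 3 steps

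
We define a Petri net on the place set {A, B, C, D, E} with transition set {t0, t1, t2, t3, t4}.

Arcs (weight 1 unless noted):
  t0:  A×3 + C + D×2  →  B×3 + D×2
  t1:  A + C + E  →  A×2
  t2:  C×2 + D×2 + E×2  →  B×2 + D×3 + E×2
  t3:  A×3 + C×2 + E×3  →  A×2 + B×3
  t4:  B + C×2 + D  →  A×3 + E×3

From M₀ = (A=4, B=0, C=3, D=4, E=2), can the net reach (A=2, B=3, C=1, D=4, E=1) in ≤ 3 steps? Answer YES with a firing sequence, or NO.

YES — reachable via ⟨t0, t1⟩ (2 firings)

step 1: fire t0:  (A=4, B=0, C=3, D=4, E=2) → (A=1, B=3, C=2, D=4, E=2)
step 2: fire t1:  (A=1, B=3, C=2, D=4, E=2) → (A=2, B=3, C=1, D=4, E=1)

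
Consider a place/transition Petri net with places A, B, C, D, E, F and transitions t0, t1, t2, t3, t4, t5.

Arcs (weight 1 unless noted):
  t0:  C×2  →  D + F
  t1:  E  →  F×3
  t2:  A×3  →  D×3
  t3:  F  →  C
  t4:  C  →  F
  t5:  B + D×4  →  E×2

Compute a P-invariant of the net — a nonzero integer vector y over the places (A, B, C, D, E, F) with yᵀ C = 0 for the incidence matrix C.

y = (A:1, B:2, C:1, D:1, E:3, F:1)

Incidence matrix C (rows=places, cols=transitions):
       t0   t1   t2   t3   t4   t5
    A   0    0   -3    0    0    0
    B   0    0    0    0    0   -1
    C  -2    0    0    1   -1    0
    D   1    0    3    0    0   -4
    E   0   -1    0    0    0    2
    F   1    3    0   -1    1    0

Candidate y = [1, 2, 1, 1, 3, 1]; check y·C column-wise:
  col t0: 1·0 + 2·0 + 1·-2 + 1·1 + 3·0 + 1·1 = 0
  col t1: 1·0 + 2·0 + 1·0 + 1·0 + 3·-1 + 1·3 = 0
  col t2: 1·-3 + 2·0 + 1·0 + 1·3 + 3·0 + 1·0 = 0
  col t3: 1·0 + 2·0 + 1·1 + 1·0 + 3·0 + 1·-1 = 0
  col t4: 1·0 + 2·0 + 1·-1 + 1·0 + 3·0 + 1·1 = 0
  col t5: 1·0 + 2·-1 + 1·0 + 1·-4 + 3·2 + 1·0 = 0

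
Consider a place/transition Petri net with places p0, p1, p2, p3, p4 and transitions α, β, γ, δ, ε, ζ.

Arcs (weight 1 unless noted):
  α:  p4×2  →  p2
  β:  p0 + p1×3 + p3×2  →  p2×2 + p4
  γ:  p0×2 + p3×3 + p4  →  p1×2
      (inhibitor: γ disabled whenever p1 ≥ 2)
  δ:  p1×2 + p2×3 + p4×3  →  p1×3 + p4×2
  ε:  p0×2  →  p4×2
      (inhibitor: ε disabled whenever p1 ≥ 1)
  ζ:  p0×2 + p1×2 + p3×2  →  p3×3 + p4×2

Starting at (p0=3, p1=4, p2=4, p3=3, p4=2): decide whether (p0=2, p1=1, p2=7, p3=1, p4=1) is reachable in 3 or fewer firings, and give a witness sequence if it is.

step 1: fire α:  (p0=3, p1=4, p2=4, p3=3, p4=2) → (p0=3, p1=4, p2=5, p3=3, p4=0)
step 2: fire β:  (p0=3, p1=4, p2=5, p3=3, p4=0) → (p0=2, p1=1, p2=7, p3=1, p4=1)

YES — reachable via ⟨α, β⟩ (2 firings)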